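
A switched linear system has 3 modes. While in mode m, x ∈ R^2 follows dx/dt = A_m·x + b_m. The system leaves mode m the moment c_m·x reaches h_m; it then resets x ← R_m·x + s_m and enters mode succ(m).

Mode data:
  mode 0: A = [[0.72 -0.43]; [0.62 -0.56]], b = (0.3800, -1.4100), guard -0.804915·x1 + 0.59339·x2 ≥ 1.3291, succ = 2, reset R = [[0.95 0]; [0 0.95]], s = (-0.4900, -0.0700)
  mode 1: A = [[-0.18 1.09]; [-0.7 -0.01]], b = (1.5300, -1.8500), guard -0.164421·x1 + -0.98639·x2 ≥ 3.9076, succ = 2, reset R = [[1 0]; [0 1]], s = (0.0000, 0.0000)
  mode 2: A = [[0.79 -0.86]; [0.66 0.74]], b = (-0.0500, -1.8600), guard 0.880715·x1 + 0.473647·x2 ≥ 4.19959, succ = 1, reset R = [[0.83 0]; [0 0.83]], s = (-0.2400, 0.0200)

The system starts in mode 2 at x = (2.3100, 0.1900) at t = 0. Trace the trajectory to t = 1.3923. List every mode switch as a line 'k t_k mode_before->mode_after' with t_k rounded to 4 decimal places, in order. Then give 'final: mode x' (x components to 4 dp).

Mode 2: guard c·x = 4.1996 hit at Δt = 0.9243 (t = 0.9243), x⁻ = (4.4126, 0.6616) → reset → x⁺ = (3.4225, 0.5691), jump to mode 1
Mode 1: flow for 0.4680 to horizon, guard not reached → x = (3.6061, -1.4749)

1 0.9243 2->1
final: 1 3.6061 -1.4749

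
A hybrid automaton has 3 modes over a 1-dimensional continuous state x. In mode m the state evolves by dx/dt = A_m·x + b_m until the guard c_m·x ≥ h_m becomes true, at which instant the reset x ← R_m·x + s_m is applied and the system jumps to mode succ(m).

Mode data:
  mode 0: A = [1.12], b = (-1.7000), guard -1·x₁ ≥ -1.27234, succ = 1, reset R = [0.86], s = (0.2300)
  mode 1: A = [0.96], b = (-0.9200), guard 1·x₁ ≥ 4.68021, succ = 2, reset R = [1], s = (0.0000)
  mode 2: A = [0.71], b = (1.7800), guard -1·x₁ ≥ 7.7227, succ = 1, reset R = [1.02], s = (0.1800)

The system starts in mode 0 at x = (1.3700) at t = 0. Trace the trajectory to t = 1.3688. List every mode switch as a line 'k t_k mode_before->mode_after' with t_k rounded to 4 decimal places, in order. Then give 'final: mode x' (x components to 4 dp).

Mode 0: guard c·x = -1.2723 hit at Δt = 0.4528 (t = 0.4528), x⁻ = (1.2723) → reset → x⁺ = (1.3242), jump to mode 1
Mode 1: flow for 0.9160 to horizon, guard not reached → x = (1.8399)

1 0.4528 0->1
final: 1 1.8399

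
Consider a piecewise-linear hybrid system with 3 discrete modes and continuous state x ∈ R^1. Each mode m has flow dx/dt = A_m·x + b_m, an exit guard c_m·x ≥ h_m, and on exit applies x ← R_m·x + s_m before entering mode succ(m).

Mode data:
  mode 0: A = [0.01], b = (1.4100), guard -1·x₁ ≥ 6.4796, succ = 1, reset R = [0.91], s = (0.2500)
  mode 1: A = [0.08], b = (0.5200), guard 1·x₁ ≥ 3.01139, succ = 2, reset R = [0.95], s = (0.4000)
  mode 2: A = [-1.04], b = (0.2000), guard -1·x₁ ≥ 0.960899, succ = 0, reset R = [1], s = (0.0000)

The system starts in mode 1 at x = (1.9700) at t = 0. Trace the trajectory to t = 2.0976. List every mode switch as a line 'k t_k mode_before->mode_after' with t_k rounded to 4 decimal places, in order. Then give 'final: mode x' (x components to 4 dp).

1 1.4495 1->2
final: 2 1.7562

Mode 1: guard c·x = 3.0114 hit at Δt = 1.4495 (t = 1.4495), x⁻ = (3.0114) → reset → x⁺ = (3.2608), jump to mode 2
Mode 2: flow for 0.6481 to horizon, guard not reached → x = (1.7562)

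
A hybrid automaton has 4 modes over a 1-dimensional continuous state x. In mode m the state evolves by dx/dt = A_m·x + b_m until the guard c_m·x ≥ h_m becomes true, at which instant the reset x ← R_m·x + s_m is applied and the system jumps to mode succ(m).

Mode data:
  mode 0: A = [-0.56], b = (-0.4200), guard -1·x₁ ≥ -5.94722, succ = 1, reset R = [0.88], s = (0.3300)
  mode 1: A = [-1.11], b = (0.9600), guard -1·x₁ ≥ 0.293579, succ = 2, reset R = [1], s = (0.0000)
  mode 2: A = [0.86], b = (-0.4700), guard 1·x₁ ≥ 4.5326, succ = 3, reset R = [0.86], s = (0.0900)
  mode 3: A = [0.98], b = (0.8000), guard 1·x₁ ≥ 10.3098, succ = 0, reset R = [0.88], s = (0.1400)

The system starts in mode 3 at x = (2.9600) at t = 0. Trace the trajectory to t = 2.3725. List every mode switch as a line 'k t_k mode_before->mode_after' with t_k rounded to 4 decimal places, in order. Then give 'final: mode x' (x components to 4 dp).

Mode 3: guard c·x = 10.3098 hit at Δt = 1.1026 (t = 1.1026), x⁻ = (10.3098) → reset → x⁺ = (9.2126), jump to mode 0
Mode 0: guard c·x = -5.9472 hit at Δt = 0.7092 (t = 1.8118), x⁻ = (5.9472) → reset → x⁺ = (5.5636), jump to mode 1
Mode 1: flow for 0.5607 to horizon, guard not reached → x = (3.3865)

1 1.1026 3->0
2 1.8118 0->1
final: 1 3.3865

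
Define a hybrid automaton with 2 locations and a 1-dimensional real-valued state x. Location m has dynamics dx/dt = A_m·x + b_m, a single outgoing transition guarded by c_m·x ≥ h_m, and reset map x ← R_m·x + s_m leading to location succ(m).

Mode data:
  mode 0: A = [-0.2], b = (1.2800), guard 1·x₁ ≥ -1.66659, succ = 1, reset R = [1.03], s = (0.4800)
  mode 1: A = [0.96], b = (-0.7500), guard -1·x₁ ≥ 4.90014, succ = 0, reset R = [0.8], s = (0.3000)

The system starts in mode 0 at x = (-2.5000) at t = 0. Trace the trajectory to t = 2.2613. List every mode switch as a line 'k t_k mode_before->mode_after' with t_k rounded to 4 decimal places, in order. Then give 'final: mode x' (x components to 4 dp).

Mode 0: guard c·x = -1.6666 hit at Δt = 0.4916 (t = 0.4916), x⁻ = (-1.6666) → reset → x⁺ = (-1.2366), jump to mode 1
Mode 1: guard c·x = 4.9001 hit at Δt = 1.0783 (t = 1.5699), x⁻ = (-4.9001) → reset → x⁺ = (-3.6201), jump to mode 0
Mode 0: flow for 0.6914 to horizon, guard not reached → x = (-2.3261)

1 0.4916 0->1
2 1.5699 1->0
final: 0 -2.3261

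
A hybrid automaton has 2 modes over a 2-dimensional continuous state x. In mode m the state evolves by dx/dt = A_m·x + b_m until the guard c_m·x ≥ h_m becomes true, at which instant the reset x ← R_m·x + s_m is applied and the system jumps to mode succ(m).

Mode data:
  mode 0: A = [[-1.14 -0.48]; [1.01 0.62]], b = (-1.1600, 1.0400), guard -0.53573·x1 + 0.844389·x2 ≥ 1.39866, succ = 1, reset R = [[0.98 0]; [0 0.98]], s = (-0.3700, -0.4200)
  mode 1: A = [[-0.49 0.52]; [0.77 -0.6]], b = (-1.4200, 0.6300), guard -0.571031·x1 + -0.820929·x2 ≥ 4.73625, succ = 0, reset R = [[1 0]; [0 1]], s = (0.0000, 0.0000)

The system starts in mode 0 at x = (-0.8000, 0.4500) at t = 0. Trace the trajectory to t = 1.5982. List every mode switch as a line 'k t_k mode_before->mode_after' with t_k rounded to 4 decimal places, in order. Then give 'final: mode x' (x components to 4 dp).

Mode 0: guard c·x = 1.3987 hit at Δt = 1.0162 (t = 1.0162), x⁻ = (-1.1615, 0.9195) → reset → x⁺ = (-1.5083, 0.4811), jump to mode 1
Mode 1: flow for 0.5820 to horizon, guard not reached → x = (-1.7902, 0.0236)

1 1.0162 0->1
final: 1 -1.7902 0.0236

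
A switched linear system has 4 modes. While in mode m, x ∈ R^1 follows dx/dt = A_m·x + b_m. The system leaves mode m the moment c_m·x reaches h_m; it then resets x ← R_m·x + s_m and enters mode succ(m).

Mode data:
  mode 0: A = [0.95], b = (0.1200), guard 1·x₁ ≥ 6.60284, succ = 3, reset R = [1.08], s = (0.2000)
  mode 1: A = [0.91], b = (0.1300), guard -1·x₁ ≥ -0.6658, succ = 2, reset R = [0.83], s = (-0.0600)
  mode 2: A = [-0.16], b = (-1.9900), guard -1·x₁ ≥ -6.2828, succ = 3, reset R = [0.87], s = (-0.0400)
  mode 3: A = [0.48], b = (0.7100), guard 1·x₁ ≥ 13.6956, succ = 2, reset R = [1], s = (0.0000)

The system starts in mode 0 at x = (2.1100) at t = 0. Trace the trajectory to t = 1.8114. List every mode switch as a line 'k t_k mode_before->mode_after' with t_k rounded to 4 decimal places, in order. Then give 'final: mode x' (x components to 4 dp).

1 1.1596 0->3
final: 3 10.5674

Mode 0: guard c·x = 6.6028 hit at Δt = 1.1596 (t = 1.1596), x⁻ = (6.6028) → reset → x⁺ = (7.3311), jump to mode 3
Mode 3: flow for 0.6518 to horizon, guard not reached → x = (10.5674)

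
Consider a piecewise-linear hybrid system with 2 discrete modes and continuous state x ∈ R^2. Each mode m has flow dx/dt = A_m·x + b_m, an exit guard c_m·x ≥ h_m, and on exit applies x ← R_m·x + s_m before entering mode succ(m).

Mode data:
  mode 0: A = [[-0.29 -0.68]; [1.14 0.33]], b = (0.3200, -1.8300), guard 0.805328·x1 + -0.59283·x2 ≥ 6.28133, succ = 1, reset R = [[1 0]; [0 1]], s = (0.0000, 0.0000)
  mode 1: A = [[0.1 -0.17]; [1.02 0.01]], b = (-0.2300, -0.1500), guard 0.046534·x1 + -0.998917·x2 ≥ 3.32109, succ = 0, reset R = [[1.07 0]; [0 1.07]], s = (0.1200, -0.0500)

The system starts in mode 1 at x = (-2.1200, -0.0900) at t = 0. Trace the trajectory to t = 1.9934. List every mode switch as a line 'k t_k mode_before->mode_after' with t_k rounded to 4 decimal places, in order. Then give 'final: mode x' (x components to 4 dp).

1 1.3353 1->0
final: 0 0.4533 -6.8856

Mode 1: guard c·x = 3.3211 hit at Δt = 1.3353 (t = 1.3353), x⁻ = (-2.3397, -3.4337) → reset → x⁺ = (-2.3834, -3.7240), jump to mode 0
Mode 0: flow for 0.6581 to horizon, guard not reached → x = (0.4533, -6.8856)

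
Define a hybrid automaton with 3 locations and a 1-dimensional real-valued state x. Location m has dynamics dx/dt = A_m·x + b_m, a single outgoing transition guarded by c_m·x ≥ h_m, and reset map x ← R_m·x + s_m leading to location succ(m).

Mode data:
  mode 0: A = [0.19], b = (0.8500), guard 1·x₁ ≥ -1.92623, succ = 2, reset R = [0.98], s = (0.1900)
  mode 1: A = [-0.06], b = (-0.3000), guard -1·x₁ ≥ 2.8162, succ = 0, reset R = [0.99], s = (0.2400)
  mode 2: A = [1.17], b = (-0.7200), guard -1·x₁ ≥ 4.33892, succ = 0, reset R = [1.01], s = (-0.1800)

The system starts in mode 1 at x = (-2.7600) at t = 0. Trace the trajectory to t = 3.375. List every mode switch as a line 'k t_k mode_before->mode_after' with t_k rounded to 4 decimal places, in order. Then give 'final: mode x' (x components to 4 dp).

Mode 1: guard c·x = 2.8162 hit at Δt = 0.4235 (t = 0.4235), x⁻ = (-2.8162) → reset → x⁺ = (-2.5480), jump to mode 0
Mode 0: guard c·x = -1.9262 hit at Δt = 1.4728 (t = 1.8963), x⁻ = (-1.9262) → reset → x⁺ = (-1.6977), jump to mode 2
Mode 2: guard c·x = 4.3389 hit at Δt = 0.6510 (t = 2.5473), x⁻ = (-4.3389) → reset → x⁺ = (-4.5623), jump to mode 0
Mode 0: flow for 0.8277 to horizon, guard not reached → x = (-4.5774)

1 0.4235 1->0
2 1.8963 0->2
3 2.5473 2->0
final: 0 -4.5774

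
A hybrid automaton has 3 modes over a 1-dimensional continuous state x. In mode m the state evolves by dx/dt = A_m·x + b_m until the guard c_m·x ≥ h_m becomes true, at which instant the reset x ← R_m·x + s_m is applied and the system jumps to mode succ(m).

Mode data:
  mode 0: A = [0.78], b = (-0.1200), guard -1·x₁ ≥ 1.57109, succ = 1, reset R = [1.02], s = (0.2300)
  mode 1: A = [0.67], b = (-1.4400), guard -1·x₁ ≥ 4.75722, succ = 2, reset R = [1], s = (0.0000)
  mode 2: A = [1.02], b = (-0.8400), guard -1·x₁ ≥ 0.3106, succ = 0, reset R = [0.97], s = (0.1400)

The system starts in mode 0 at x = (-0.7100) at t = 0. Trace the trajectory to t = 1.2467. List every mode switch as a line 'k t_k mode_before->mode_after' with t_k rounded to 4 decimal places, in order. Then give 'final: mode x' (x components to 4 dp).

Mode 0: guard c·x = 1.5711 hit at Δt = 0.8866 (t = 0.8866), x⁻ = (-1.5711) → reset → x⁺ = (-1.3725), jump to mode 1
Mode 1: flow for 0.3601 to horizon, guard not reached → x = (-2.3335)

1 0.8866 0->1
final: 1 -2.3335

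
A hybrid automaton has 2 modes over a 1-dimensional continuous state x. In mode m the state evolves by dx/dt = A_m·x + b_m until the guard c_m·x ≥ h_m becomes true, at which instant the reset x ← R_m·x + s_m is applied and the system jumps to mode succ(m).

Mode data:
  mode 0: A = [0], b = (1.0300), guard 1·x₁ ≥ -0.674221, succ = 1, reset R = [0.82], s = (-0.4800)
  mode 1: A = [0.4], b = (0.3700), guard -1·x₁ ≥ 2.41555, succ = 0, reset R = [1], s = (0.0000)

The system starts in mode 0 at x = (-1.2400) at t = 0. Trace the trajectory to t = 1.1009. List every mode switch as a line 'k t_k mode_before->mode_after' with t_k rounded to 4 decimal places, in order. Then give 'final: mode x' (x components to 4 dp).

Mode 0: guard c·x = -0.6742 hit at Δt = 0.5493 (t = 0.5493), x⁻ = (-0.6742) → reset → x⁺ = (-1.0329), jump to mode 1
Mode 1: flow for 0.5516 to horizon, guard not reached → x = (-1.0595)

1 0.5493 0->1
final: 1 -1.0595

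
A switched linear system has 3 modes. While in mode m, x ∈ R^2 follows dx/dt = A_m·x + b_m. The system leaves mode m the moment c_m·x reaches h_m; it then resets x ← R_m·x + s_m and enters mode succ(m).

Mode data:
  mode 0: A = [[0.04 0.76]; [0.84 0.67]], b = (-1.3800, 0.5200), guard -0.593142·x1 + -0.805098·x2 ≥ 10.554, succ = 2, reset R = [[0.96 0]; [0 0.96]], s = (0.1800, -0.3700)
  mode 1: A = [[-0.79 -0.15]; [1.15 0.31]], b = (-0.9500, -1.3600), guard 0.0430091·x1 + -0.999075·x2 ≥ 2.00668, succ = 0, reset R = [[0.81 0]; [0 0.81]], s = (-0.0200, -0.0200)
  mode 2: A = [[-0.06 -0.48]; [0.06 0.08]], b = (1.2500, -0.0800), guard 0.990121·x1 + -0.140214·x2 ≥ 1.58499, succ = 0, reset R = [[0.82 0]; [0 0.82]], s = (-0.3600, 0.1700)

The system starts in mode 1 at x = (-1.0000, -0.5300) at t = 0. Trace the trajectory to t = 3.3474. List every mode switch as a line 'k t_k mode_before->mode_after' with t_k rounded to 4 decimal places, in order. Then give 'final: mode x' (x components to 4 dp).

1 0.5235 1->0
2 1.8554 0->2
3 3.0293 2->0
final: 0 -2.5980 -9.4119

Mode 1: guard c·x = 2.0067 hit at Δt = 0.5235 (t = 0.5235), x⁻ = (-0.9835, -2.0509) → reset → x⁺ = (-0.8166, -1.6812), jump to mode 0
Mode 0: guard c·x = 10.5540 hit at Δt = 1.3319 (t = 1.8554), x⁻ = (-6.7799, -8.1140) → reset → x⁺ = (-6.3287, -8.1594), jump to mode 2
Mode 2: guard c·x = 1.5850 hit at Δt = 1.1739 (t = 3.0293), x⁻ = (0.2853, -9.2893) → reset → x⁺ = (-0.1260, -7.4472), jump to mode 0
Mode 0: flow for 0.3181 to horizon, guard not reached → x = (-2.5980, -9.4119)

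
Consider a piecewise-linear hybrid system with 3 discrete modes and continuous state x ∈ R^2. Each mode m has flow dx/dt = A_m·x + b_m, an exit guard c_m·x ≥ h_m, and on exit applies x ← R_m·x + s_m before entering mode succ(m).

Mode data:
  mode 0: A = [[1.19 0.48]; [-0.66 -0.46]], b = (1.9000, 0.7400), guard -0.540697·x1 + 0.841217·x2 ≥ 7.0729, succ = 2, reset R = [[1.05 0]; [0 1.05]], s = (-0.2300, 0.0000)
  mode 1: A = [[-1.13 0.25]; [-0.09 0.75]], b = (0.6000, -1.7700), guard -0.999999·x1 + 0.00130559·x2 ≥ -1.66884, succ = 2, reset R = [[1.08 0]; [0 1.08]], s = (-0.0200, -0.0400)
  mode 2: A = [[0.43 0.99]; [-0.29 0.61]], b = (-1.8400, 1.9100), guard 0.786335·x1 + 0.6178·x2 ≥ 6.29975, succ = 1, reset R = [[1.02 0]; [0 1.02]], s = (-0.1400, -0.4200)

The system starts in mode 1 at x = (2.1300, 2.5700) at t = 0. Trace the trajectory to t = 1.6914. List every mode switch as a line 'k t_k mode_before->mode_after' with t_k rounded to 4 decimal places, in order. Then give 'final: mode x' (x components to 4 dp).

Mode 1: guard c·x = -1.6688 hit at Δt = 0.5190 (t = 0.5190), x⁻ = (1.6722, 2.5618) → reset → x⁺ = (1.7860, 2.7267), jump to mode 2
Mode 2: guard c·x = 6.2998 hit at Δt = 0.6904 (t = 1.2094), x⁻ = (3.9697, 5.1444) → reset → x⁺ = (3.9091, 4.8273), jump to mode 1
Mode 1: flow for 0.4820 to horizon, guard not reached → x = (2.9815, 5.7229)

1 0.5190 1->2
2 1.2094 2->1
final: 1 2.9815 5.7229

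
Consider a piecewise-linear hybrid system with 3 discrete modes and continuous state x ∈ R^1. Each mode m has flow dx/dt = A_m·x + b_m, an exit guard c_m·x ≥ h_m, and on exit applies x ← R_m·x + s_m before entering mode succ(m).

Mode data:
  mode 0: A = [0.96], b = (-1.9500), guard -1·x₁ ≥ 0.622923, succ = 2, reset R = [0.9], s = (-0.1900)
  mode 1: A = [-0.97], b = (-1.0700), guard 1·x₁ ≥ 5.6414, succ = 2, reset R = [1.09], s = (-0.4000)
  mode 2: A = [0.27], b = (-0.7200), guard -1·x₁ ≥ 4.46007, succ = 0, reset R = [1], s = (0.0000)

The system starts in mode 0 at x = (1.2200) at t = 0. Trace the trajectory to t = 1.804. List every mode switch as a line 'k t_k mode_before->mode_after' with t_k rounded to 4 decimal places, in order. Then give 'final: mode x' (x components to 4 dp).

Mode 0: guard c·x = 0.6229 hit at Δt = 1.2347 (t = 1.2347), x⁻ = (-0.6229) → reset → x⁺ = (-0.7506), jump to mode 2
Mode 2: flow for 0.5693 to horizon, guard not reached → x = (-1.3184)

1 1.2347 0->2
final: 2 -1.3184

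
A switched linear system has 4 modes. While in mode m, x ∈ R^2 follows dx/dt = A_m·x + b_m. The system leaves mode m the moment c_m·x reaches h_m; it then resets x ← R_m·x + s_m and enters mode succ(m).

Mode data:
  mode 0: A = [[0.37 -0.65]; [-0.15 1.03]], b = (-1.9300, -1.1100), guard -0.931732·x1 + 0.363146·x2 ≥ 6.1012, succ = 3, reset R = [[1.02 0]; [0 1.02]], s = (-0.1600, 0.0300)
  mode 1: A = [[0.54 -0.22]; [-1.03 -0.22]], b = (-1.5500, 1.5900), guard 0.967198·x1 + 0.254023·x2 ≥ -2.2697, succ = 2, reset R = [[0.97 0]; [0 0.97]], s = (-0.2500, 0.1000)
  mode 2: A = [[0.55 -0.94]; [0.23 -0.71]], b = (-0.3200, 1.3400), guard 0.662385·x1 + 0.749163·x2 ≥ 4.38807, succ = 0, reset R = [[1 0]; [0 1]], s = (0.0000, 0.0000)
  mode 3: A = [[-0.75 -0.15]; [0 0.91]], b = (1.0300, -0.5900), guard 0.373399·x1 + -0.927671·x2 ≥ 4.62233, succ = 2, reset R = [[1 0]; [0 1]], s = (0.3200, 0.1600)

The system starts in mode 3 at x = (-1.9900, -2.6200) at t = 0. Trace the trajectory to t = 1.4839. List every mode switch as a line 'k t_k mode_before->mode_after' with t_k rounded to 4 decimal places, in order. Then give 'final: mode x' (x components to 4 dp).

1 0.6311 3->2
final: 2 2.8741 -1.6285

Mode 3: guard c·x = 4.6223 hit at Δt = 0.6311 (t = 0.6311), x⁻ = (-0.4302, -5.1559) → reset → x⁺ = (-0.1102, -4.9959), jump to mode 2
Mode 2: flow for 0.8528 to horizon, guard not reached → x = (2.8741, -1.6285)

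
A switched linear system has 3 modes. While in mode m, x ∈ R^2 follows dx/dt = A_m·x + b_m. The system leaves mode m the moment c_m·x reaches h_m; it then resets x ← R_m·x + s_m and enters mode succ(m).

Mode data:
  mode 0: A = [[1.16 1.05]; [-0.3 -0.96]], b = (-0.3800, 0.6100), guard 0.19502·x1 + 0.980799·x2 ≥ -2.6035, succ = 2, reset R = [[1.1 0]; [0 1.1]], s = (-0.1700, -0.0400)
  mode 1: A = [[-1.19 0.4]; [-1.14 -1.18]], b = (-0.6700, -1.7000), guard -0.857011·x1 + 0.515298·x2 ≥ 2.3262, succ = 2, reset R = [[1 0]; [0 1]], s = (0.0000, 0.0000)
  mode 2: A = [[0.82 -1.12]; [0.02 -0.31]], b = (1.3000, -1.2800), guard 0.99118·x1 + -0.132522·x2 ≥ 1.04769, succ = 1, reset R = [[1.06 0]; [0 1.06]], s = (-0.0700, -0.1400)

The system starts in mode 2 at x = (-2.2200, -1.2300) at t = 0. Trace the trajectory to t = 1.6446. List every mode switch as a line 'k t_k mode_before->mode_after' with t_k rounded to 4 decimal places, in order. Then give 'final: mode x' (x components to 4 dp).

1 1.2639 2->1
final: 1 -0.0209 -2.1971

Mode 2: guard c·x = 1.0477 hit at Δt = 1.2639 (t = 1.2639), x⁻ = (0.7641, -2.1906) → reset → x⁺ = (0.7400, -2.4621), jump to mode 1
Mode 1: flow for 0.3807 to horizon, guard not reached → x = (-0.0209, -2.1971)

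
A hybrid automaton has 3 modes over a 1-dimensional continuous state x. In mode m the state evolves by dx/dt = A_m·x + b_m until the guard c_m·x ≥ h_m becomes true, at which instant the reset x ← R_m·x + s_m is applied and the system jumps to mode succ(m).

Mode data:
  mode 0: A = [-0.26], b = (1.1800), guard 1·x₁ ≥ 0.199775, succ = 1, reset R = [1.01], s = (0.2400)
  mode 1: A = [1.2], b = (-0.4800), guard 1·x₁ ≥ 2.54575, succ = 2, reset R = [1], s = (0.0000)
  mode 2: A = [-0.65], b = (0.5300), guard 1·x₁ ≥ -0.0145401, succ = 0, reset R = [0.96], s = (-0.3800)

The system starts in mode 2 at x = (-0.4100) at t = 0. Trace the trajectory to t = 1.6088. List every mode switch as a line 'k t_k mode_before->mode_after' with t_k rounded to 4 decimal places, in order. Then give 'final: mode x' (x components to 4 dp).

1 0.5995 2->0
2 1.0928 0->1
final: 1 0.4776

Mode 2: guard c·x = -0.0145 hit at Δt = 0.5995 (t = 0.5995), x⁻ = (-0.0145) → reset → x⁺ = (-0.3940), jump to mode 0
Mode 0: guard c·x = 0.1998 hit at Δt = 0.4933 (t = 1.0928), x⁻ = (0.1998) → reset → x⁺ = (0.4418), jump to mode 1
Mode 1: flow for 0.5160 to horizon, guard not reached → x = (0.4776)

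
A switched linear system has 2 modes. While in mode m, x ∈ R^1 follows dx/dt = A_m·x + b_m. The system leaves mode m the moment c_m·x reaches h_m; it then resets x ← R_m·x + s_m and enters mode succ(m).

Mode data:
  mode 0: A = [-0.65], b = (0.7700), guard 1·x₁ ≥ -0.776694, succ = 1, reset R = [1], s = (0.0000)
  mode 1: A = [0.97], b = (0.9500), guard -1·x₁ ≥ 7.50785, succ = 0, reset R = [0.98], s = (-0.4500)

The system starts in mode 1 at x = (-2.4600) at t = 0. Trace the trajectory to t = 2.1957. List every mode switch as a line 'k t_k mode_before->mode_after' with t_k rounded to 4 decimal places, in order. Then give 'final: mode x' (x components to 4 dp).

Mode 1: guard c·x = 7.5079 hit at Δt = 1.5296 (t = 1.5296), x⁻ = (-7.5079) → reset → x⁺ = (-7.8077), jump to mode 0
Mode 0: flow for 0.6661 to horizon, guard not reached → x = (-4.6476)

1 1.5296 1->0
final: 0 -4.6476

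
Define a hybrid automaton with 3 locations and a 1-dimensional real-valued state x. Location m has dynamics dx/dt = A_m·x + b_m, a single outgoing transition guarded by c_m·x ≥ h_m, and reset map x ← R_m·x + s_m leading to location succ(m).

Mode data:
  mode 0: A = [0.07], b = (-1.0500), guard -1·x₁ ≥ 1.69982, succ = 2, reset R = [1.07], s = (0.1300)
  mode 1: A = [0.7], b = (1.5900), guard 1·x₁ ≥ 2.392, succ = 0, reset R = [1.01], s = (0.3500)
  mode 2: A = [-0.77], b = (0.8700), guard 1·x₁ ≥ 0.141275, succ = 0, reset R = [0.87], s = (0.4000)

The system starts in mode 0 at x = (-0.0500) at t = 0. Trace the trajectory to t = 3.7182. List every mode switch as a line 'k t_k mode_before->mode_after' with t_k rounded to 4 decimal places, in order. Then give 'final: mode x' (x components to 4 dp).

Mode 0: guard c·x = 1.6998 hit at Δt = 1.4860 (t = 1.4860), x⁻ = (-1.6998) → reset → x⁺ = (-1.6888), jump to mode 2
Mode 2: guard c·x = 0.1413 hit at Δt = 1.3607 (t = 2.8467), x⁻ = (0.1413) → reset → x⁺ = (0.5229), jump to mode 0
Mode 0: flow for 0.8715 to horizon, guard not reached → x = (-0.3878)

1 1.4860 0->2
2 2.8467 2->0
final: 0 -0.3878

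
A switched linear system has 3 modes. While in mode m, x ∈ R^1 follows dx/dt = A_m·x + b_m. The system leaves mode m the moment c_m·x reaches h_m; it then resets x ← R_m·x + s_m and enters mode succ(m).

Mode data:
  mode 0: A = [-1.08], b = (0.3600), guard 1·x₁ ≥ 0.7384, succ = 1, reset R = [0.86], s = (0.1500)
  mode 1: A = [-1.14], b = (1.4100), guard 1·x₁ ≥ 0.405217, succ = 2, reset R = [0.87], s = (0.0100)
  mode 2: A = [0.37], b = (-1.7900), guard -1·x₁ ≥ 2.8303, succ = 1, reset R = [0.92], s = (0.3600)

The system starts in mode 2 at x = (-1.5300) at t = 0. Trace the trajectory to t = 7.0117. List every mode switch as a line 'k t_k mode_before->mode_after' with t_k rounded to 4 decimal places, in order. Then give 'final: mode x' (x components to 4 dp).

Mode 2: guard c·x = 2.8303 hit at Δt = 0.5022 (t = 0.5022), x⁻ = (-2.8303) → reset → x⁺ = (-2.2439), jump to mode 1
Mode 1: guard c·x = 0.4052 hit at Δt = 1.2558 (t = 1.7580), x⁻ = (0.4052) → reset → x⁺ = (0.3625), jump to mode 2
Mode 2: guard c·x = 2.8303 hit at Δt = 1.4554 (t = 3.2134), x⁻ = (-2.8303) → reset → x⁺ = (-2.2439), jump to mode 1
Mode 1: guard c·x = 0.4052 hit at Δt = 1.2558 (t = 4.4692), x⁻ = (0.4052) → reset → x⁺ = (0.3625), jump to mode 2
Mode 2: guard c·x = 2.8303 hit at Δt = 1.4554 (t = 5.9246), x⁻ = (-2.8303) → reset → x⁺ = (-2.2439), jump to mode 1
Mode 1: flow for 1.0871 to horizon, guard not reached → x = (0.2288)

1 0.5022 2->1
2 1.7580 1->2
3 3.2134 2->1
4 4.4692 1->2
5 5.9246 2->1
final: 1 0.2288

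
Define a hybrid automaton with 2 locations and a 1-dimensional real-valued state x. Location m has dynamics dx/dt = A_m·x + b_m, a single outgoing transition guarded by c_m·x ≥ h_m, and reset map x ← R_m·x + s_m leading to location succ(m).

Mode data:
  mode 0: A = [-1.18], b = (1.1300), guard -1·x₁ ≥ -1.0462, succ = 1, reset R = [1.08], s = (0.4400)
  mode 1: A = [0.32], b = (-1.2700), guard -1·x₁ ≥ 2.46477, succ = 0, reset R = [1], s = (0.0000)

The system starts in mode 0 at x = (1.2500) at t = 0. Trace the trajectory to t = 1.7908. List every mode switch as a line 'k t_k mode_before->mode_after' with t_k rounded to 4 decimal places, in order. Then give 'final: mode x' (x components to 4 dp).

Mode 0: guard c·x = -1.0462 hit at Δt = 1.0120 (t = 1.0120), x⁻ = (1.0462) → reset → x⁺ = (1.5699), jump to mode 1
Mode 1: flow for 0.7788 to horizon, guard not reached → x = (0.8910)

1 1.0120 0->1
final: 1 0.8910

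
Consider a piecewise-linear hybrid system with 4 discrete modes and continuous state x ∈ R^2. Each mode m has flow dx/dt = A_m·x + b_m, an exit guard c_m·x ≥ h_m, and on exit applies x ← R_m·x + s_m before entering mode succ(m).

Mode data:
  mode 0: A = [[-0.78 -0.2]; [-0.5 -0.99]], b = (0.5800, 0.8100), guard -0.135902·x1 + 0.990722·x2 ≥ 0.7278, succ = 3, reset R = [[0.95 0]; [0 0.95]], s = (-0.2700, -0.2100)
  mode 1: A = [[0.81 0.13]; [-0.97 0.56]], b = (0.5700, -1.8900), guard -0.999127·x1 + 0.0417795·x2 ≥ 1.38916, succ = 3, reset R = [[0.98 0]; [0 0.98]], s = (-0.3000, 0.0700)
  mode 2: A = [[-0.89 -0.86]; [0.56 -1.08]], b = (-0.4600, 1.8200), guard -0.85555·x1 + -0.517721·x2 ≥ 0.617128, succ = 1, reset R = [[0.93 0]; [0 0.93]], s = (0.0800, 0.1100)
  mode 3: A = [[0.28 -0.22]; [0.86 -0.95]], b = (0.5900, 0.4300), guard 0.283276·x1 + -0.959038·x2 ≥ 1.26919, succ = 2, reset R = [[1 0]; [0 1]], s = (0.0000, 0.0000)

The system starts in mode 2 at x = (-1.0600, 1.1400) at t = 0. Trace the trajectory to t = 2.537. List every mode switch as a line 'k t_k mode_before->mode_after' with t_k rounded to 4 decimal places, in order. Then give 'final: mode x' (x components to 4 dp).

1 0.9886 2->1
2 1.4829 1->3
final: 3 -1.5498 -0.2210

Mode 2: guard c·x = 0.6171 hit at Δt = 0.9886 (t = 0.9886), x⁻ = (-1.3668, 1.0666) → reset → x⁺ = (-1.1911, 1.1020), jump to mode 1
Mode 1: guard c·x = 1.3892 hit at Δt = 0.4943 (t = 1.4829), x⁻ = (-1.3455, 1.0728) → reset → x⁺ = (-1.6186, 1.1213), jump to mode 3
Mode 3: flow for 1.0541 to horizon, guard not reached → x = (-1.5498, -0.2210)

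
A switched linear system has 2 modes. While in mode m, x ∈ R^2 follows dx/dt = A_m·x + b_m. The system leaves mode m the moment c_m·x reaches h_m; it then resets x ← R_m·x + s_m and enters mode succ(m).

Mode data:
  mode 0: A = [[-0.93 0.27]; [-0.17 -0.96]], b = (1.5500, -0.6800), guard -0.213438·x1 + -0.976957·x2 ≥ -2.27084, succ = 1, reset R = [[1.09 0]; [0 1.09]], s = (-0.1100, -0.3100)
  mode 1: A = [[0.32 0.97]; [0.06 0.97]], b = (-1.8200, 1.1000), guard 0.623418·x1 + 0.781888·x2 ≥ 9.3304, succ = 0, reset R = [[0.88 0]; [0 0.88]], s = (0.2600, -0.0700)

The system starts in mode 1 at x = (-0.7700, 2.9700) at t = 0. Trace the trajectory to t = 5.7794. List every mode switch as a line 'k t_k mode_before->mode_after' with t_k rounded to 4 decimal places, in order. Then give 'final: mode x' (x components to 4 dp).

Mode 1: guard c·x = 9.3304 hit at Δt = 0.9799 (t = 0.9799), x⁻ = (3.0417, 9.5079) → reset → x⁺ = (2.9367, 8.2970), jump to mode 0
Mode 0: guard c·x = -2.2708 hit at Δt = 1.2223 (t = 2.2022), x⁻ = (2.8202, 1.7083) → reset → x⁺ = (2.9641, 1.5520), jump to mode 1
Mode 1: guard c·x = 9.3304 hit at Δt = 1.0717 (t = 3.2739), x⁻ = (6.3189, 6.8950) → reset → x⁺ = (5.8206, 5.9976), jump to mode 0
Mode 0: guard c·x = -2.2708 hit at Δt = 0.9562 (t = 4.2301), x⁻ = (3.8949, 1.4735) → reset → x⁺ = (4.1355, 1.2961), jump to mode 1
Mode 1: guard c·x = 9.3304 hit at Δt = 1.0445 (t = 5.2746), x⁻ = (7.3142, 6.1014) → reset → x⁺ = (6.6965, 5.2992), jump to mode 0
Mode 0: flow for 0.5048 to horizon, guard not reached → x = (5.2168, 2.5927)

1 0.9799 1->0
2 2.2022 0->1
3 3.2739 1->0
4 4.2301 0->1
5 5.2746 1->0
final: 0 5.2168 2.5927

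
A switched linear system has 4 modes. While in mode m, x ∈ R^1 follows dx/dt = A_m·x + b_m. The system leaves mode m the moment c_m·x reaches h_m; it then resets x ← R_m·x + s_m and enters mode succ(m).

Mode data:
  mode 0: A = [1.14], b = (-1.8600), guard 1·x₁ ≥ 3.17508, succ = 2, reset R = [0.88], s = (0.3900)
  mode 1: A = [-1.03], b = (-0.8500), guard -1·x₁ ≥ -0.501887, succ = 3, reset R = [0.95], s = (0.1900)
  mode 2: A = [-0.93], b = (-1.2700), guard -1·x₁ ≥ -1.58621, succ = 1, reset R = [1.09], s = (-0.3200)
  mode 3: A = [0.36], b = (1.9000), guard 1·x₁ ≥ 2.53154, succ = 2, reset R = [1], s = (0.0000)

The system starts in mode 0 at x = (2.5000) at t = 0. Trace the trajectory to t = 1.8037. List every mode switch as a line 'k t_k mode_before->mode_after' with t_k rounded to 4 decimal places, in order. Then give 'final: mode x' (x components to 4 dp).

Mode 0: guard c·x = 3.1751 hit at Δt = 0.5045 (t = 0.5045), x⁻ = (3.1751) → reset → x⁺ = (3.1841), jump to mode 2
Mode 2: guard c·x = -1.5862 hit at Δt = 0.4652 (t = 0.9697), x⁻ = (1.5862) → reset → x⁺ = (1.4090), jump to mode 1
Mode 1: guard c·x = -0.5019 hit at Δt = 0.5057 (t = 1.4754), x⁻ = (0.5019) → reset → x⁺ = (0.6668), jump to mode 3
Mode 3: flow for 0.3283 to horizon, guard not reached → x = (1.4126)

1 0.5045 0->2
2 0.9697 2->1
3 1.4754 1->3
final: 3 1.4126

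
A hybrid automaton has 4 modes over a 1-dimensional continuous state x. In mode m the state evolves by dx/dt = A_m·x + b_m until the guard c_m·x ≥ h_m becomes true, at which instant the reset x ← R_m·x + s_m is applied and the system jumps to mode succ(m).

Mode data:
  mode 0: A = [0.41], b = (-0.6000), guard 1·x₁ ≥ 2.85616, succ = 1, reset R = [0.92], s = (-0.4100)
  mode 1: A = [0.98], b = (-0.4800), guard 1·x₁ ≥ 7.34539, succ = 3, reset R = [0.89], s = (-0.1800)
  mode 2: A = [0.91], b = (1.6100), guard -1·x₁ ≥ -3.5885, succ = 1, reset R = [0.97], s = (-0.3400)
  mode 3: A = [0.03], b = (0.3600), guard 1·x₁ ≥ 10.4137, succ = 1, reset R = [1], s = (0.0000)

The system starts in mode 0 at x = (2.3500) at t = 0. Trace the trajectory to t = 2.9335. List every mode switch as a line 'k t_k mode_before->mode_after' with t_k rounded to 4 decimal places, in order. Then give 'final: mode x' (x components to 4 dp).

1 1.1016 0->1
2 2.5079 1->3
final: 3 6.5933

Mode 0: guard c·x = 2.8562 hit at Δt = 1.1016 (t = 1.1016), x⁻ = (2.8562) → reset → x⁺ = (2.2177), jump to mode 1
Mode 1: guard c·x = 7.3454 hit at Δt = 1.4063 (t = 2.5079), x⁻ = (7.3454) → reset → x⁺ = (6.3574), jump to mode 3
Mode 3: flow for 0.4256 to horizon, guard not reached → x = (6.5933)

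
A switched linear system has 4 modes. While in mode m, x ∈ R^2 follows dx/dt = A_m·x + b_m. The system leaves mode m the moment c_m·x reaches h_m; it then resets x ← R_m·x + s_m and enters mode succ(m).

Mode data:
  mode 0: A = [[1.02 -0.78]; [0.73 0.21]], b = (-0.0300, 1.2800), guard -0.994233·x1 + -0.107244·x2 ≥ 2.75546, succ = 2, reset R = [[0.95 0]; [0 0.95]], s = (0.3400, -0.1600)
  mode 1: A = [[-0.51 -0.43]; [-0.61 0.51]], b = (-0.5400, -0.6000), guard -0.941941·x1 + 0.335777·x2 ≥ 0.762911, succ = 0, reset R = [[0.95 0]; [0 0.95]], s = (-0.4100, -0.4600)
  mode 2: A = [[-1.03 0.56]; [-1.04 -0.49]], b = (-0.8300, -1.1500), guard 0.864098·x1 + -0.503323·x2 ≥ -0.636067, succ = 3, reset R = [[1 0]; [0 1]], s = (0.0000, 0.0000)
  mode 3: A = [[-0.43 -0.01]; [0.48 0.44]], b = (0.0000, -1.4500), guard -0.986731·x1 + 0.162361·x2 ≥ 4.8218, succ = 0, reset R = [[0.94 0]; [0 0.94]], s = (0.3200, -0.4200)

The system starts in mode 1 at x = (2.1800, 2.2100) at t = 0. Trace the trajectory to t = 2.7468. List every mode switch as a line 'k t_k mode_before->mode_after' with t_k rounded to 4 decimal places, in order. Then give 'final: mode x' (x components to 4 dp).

1 1.2135 1->0
2 2.0401 0->2
final: 2 -1.1498 1.5395

Mode 1: guard c·x = 0.7629 hit at Δt = 1.2135 (t = 1.2135), x⁻ = (-0.0861, 2.0305) → reset → x⁺ = (-0.4918, 1.4689), jump to mode 0
Mode 0: guard c·x = 2.7555 hit at Δt = 0.8266 (t = 2.0401), x⁻ = (-2.9779, 1.9141) → reset → x⁺ = (-2.4890, 1.6584), jump to mode 2
Mode 2: flow for 0.7067 to horizon, guard not reached → x = (-1.1498, 1.5395)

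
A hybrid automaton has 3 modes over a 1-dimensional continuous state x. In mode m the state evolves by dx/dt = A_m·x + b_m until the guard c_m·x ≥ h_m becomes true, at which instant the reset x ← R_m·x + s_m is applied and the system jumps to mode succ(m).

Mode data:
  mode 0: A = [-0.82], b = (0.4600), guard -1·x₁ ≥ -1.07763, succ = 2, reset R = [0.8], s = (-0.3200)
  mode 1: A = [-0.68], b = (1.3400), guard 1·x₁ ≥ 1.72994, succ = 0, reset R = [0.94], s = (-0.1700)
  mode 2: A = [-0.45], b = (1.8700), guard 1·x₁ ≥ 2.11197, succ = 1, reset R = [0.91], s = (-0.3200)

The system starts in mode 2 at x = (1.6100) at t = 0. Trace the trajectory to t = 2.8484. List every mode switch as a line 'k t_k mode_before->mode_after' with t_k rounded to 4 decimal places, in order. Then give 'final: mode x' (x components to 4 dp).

Mode 2: guard c·x = 2.1120 hit at Δt = 0.4881 (t = 0.4881), x⁻ = (2.1120) → reset → x⁺ = (1.6019), jump to mode 1
Mode 1: guard c·x = 1.7299 hit at Δt = 0.6274 (t = 1.1155), x⁻ = (1.7299) → reset → x⁺ = (1.4561), jump to mode 0
Mode 0: guard c·x = -1.0776 hit at Δt = 0.6703 (t = 1.7858), x⁻ = (1.0776) → reset → x⁺ = (0.5421), jump to mode 2
Mode 2: flow for 1.0626 to horizon, guard not reached → x = (1.9155)

1 0.4881 2->1
2 1.1155 1->0
3 1.7858 0->2
final: 2 1.9155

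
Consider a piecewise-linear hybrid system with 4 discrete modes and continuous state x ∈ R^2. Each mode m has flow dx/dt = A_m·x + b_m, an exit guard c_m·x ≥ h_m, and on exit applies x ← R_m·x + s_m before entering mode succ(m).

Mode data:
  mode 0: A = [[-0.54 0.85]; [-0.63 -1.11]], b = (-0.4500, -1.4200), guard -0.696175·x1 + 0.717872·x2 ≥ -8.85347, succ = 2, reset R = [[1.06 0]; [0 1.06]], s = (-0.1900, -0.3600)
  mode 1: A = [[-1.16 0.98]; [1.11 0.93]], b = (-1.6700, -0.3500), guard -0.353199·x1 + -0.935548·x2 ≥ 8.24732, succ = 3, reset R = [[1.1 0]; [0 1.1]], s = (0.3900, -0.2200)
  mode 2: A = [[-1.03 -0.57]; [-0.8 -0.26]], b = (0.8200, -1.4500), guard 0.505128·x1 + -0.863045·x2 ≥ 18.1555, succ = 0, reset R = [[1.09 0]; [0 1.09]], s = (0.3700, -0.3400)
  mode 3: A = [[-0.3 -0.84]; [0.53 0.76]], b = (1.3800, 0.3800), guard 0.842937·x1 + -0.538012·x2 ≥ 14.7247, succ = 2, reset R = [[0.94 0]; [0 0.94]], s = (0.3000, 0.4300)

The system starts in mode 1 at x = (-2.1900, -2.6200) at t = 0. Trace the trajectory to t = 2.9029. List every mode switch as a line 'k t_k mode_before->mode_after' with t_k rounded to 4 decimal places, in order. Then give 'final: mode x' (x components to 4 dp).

1 0.5956 1->3
2 1.5650 3->2
3 2.0222 2->0
4 2.5578 0->2
final: 2 2.7101 -12.5496

Mode 1: guard c·x = 8.2473 hit at Δt = 0.5956 (t = 0.5956), x⁻ = (-3.8987, -7.3436) → reset → x⁺ = (-3.8985, -8.2980), jump to mode 3
Mode 3: guard c·x = 14.7247 hit at Δt = 0.9694 (t = 1.5650), x⁻ = (7.0598, -16.3077) → reset → x⁺ = (6.9362, -14.8993), jump to mode 2
Mode 2: guard c·x = 18.1555 hit at Δt = 0.4572 (t = 2.0222), x⁻ = (7.8939, -16.4164) → reset → x⁺ = (8.9743, -18.2339), jump to mode 0
Mode 0: guard c·x = -8.8535 hit at Δt = 0.5356 (t = 2.5578), x⁻ = (0.7046, -11.6496) → reset → x⁺ = (0.5569, -12.7086), jump to mode 2
Mode 2: flow for 0.3451 to horizon, guard not reached → x = (2.7101, -12.5496)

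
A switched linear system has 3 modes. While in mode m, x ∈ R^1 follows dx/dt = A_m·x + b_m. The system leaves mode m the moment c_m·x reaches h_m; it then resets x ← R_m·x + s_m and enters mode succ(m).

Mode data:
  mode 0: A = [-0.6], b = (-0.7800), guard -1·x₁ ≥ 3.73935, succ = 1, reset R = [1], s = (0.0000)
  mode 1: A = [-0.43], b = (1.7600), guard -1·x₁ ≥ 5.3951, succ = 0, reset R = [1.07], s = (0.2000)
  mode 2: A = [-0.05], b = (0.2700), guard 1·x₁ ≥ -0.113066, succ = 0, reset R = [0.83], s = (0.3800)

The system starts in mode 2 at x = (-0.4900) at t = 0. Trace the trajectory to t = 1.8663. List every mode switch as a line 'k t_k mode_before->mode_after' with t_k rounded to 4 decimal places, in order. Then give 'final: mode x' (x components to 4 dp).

1 1.3227 2->0
final: 0 -0.1553

Mode 2: guard c·x = -0.1131 hit at Δt = 1.3227 (t = 1.3227), x⁻ = (-0.1131) → reset → x⁺ = (0.2862), jump to mode 0
Mode 0: flow for 0.5436 to horizon, guard not reached → x = (-0.1553)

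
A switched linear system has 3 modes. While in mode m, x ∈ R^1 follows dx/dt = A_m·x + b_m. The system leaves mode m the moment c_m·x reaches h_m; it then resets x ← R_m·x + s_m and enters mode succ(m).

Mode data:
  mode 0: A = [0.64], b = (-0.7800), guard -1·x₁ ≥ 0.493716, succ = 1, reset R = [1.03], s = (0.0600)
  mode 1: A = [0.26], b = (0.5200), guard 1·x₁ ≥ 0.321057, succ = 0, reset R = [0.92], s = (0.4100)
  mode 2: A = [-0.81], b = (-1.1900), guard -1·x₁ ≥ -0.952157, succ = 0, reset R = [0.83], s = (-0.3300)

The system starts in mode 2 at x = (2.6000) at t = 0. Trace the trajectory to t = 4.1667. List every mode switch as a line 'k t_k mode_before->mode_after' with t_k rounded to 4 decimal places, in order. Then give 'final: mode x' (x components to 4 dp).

Mode 2: guard c·x = -0.9522 hit at Δt = 0.6409 (t = 0.6409), x⁻ = (0.9522) → reset → x⁺ = (0.4603), jump to mode 0
Mode 0: guard c·x = 0.4937 hit at Δt = 1.2725 (t = 1.9134), x⁻ = (-0.4937) → reset → x⁺ = (-0.4485), jump to mode 1
Mode 1: guard c·x = 0.3211 hit at Δt = 1.5493 (t = 3.4627), x⁻ = (0.3211) → reset → x⁺ = (0.7054), jump to mode 0
Mode 0: flow for 0.7040 to horizon, guard not reached → x = (0.4132)

1 0.6409 2->0
2 1.9134 0->1
3 3.4627 1->0
final: 0 0.4132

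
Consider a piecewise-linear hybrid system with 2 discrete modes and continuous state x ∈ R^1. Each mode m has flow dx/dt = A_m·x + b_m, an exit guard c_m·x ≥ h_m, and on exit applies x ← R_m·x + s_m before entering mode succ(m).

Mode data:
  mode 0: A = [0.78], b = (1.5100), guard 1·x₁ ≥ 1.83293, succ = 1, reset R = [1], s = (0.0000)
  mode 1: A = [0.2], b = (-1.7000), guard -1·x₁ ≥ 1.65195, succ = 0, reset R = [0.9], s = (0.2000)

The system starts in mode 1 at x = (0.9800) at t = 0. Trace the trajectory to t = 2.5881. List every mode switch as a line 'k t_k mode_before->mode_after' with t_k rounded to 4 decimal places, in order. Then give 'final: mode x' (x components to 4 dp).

1 1.5005 1->0
final: 0 -0.4197

Mode 1: guard c·x = 1.6520 hit at Δt = 1.5005 (t = 1.5005), x⁻ = (-1.6520) → reset → x⁺ = (-1.2868), jump to mode 0
Mode 0: flow for 1.0876 to horizon, guard not reached → x = (-0.4197)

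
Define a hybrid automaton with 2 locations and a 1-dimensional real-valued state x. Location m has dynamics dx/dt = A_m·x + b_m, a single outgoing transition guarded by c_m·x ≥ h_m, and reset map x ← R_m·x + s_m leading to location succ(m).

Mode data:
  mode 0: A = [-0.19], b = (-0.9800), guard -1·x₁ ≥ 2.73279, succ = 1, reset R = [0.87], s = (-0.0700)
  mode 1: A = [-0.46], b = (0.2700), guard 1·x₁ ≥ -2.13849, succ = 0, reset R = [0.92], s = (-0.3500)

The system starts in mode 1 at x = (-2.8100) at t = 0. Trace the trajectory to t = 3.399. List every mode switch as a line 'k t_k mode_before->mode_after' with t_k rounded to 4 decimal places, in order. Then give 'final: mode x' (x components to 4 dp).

Mode 1: guard c·x = -2.1385 hit at Δt = 0.4788 (t = 0.4788), x⁻ = (-2.1385) → reset → x⁺ = (-2.3174), jump to mode 0
Mode 0: guard c·x = 2.7328 hit at Δt = 0.8321 (t = 1.3109), x⁻ = (-2.7328) → reset → x⁺ = (-2.4475), jump to mode 1
Mode 1: guard c·x = -2.1385 hit at Δt = 0.2335 (t = 1.5444), x⁻ = (-2.1385) → reset → x⁺ = (-2.3174), jump to mode 0
Mode 0: guard c·x = 2.7328 hit at Δt = 0.8321 (t = 2.3765), x⁻ = (-2.7328) → reset → x⁺ = (-2.4475), jump to mode 1
Mode 1: guard c·x = -2.1385 hit at Δt = 0.2335 (t = 2.6100), x⁻ = (-2.1385) → reset → x⁺ = (-2.3174), jump to mode 0
Mode 0: flow for 0.7890 to horizon, guard not reached → x = (-2.7128)

1 0.4788 1->0
2 1.3109 0->1
3 1.5444 1->0
4 2.3765 0->1
5 2.6100 1->0
final: 0 -2.7128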